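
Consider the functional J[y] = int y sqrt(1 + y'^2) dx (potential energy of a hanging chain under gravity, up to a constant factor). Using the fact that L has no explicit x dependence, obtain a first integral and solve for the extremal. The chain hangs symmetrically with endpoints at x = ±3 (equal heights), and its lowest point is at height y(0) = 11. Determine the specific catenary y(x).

The Lagrangian L(y, y') = y sqrt(1 + y'^2) has no explicit x dependence, so the Beltrami identity applies:
    L − y' ∂L/∂y' = C.
Compute ∂L/∂y' = y · y' / sqrt(1 + y'^2). Then
    L − y' ∂L/∂y'
    = y sqrt(1 + y'^2) − y · y'^2 / sqrt(1 + y'^2)
    = y (1 + y'^2 − y'^2) / sqrt(1 + y'^2)
    = y / sqrt(1 + y'^2) = C.
Squaring gives y^2 = C^2 (1 + y'^2), i.e.
    y'^2 = y^2 / C^2 − 1.
Separating variables,
    dy / sqrt(y^2 − C^2) = dx / C,
and integrating gives arccosh(y / C) = (x − a)/C, so
    y(x) = C cosh((x − a)/C),
the catenary. The constants C and a are fixed by the two endpoint conditions (and, for the hanging-chain problem, the length constraint selects C).
Now fit the given data. The endpoints x = ±3 are symmetric at equal height, so the catenary is even about its minimum: a = 0 and y(x) = C cosh(x/C). The lowest point is y(0) = C cosh(0) = C, and we are told y(0) = 11, so C = 11. Therefore
    y(x) = 11 cosh(x/11),
and at the endpoints
    y(±3) = 11 cosh(3/11).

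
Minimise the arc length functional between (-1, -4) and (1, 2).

Arc-length functional: J[y] = ∫ sqrt(1 + (y')^2) dx.
Lagrangian L = sqrt(1 + (y')^2) has no explicit y dependence, so ∂L/∂y = 0 and the Euler-Lagrange equation gives
    d/dx( y' / sqrt(1 + (y')^2) ) = 0  ⇒  y' / sqrt(1 + (y')^2) = const.
Hence y' is constant, so y(x) is affine.
Fitting the endpoints (-1, -4) and (1, 2):
    slope m = (2 − (-4)) / (1 − (-1)) = 3,
    intercept c = (-4) − m·(-1) = -1.
Extremal: y(x) = 3 x - 1.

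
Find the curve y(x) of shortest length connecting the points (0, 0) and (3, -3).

Arc-length functional: J[y] = ∫ sqrt(1 + (y')^2) dx.
Lagrangian L = sqrt(1 + (y')^2) has no explicit y dependence, so ∂L/∂y = 0 and the Euler-Lagrange equation gives
    d/dx( y' / sqrt(1 + (y')^2) ) = 0  ⇒  y' / sqrt(1 + (y')^2) = const.
Hence y' is constant, so y(x) is affine.
Fitting the endpoints (0, 0) and (3, -3):
    slope m = ((-3) − 0) / (3 − 0) = -1,
    intercept c = 0 − m·0 = 0.
Extremal: y(x) = -x.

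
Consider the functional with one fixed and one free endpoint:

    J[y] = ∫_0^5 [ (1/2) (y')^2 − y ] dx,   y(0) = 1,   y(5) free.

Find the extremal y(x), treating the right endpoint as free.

The Lagrangian L = (1/2) (y')^2 − y gives
    ∂L/∂y = −1,   ∂L/∂y' = y'.
Euler-Lagrange: d/dx(y') − (−1) = 0, i.e. y'' + 1 = 0, so
    y(x) = −(1/2) x^2 + C1 x + C2.
Fixed left endpoint y(0) = 1 ⇒ C2 = 1.
The right endpoint x = 5 is free, so the natural (transversality) condition is ∂L/∂y' |_{x=5} = 0, i.e. y'(5) = 0.
Compute y'(x) = −1 x + C1, so y'(5) = −5 + C1 = 0 ⇒ C1 = 5.
Therefore the extremal is
    y(x) = −x^2/2 + 5 x + 1.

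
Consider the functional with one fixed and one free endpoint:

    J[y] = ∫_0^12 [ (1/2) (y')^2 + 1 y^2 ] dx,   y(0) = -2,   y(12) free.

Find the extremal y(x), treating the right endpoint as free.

The Lagrangian L = (1/2) (y')^2 + 1 y^2 gives
    ∂L/∂y = 2 y,   ∂L/∂y' = y'.
Euler-Lagrange: y'' − 2 y = 0.
With k = sqrt(2), the general solution is
    y(x) = A cosh(sqrt(2) x) + B sinh(sqrt(2) x).
Fixed left endpoint y(0) = -2 ⇒ A = -2.
The right endpoint x = 12 is free, so the natural (transversality) condition is ∂L/∂y' |_{x=12} = 0, i.e. y'(12) = 0.
Compute y'(x) = A k sinh(k x) + B k cosh(k x), so
    y'(12) = A k sinh(k·12) + B k cosh(k·12) = 0
    ⇒ B = −A tanh(k·12) = 2 tanh(sqrt(2)·12).
Therefore the extremal is
    y(x) = −2 cosh(sqrt(2) x) + 2 tanh(sqrt(2)·12) sinh(sqrt(2) x).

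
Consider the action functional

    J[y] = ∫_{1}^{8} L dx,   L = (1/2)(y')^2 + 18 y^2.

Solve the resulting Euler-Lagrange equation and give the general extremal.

The Lagrangian is L = (1/2)(y')^2 + 18 y^2.
∂L/∂y = 36y.
∂L/∂y' = y'.
The Euler-Lagrange equation d/dx(∂L/∂y') − ∂L/∂y = 0 becomes:
    y'' - 36 y = 0
General solution: y(x) = A e^(6x) + B e^(-6x), where A and B are arbitrary constants fixed by the endpoint conditions.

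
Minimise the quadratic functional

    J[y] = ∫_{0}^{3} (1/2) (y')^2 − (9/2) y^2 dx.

The Lagrangian is L = (1/2) (y')^2 − (9/2) y^2.
Compute ∂L/∂y = -9y, ∂L/∂y' = y'.
The Euler-Lagrange equation d/dx(∂L/∂y') − ∂L/∂y = 0 reduces to
    y'' + 9 y = 0.
Its general solution is
    y(x) = A sin(3x) + B cos(3x),
with A, B fixed by the endpoint conditions.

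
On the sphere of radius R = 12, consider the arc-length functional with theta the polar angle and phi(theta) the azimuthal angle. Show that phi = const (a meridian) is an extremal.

On the sphere of radius R = 12 with spherical coordinates (θ, φ), the induced metric is
    ds^2 = 144(dθ^2 + sin^2(θ) dφ^2).
Using θ as the parameter, the arc-length functional becomes
    J[φ] = ∫ 12 sqrt(1 + sin^2(θ) (dφ/dθ)^2) dθ.
So L = 12 sqrt(1 + sin^2(θ) φ'^2). Compute
    ∂L/∂φ = 0  (L has no explicit φ dependence),
    ∂L/∂φ' = 12 sin^2(θ) φ' / sqrt(1 + sin^2(θ) φ'^2).
For the candidate φ(θ) = c (constant), φ' = 0, so ∂L/∂φ' evaluated along the candidate vanishes, and ∂L/∂φ is identically zero. Hence
    d/dθ(∂L/∂φ') − ∂L/∂φ = 0
is satisfied. Therefore meridians φ = const are extremals of arc length — they are geodesics on the sphere.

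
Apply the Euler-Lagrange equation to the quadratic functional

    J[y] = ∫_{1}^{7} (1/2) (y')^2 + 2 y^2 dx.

The Lagrangian is L = (1/2) (y')^2 + 2 y^2.
Compute ∂L/∂y = 4y, ∂L/∂y' = y'.
The Euler-Lagrange equation d/dx(∂L/∂y') − ∂L/∂y = 0 reduces to
    y'' − 4 y = 0.
Its general solution is
    y(x) = A e^(2x) + B e^(−2x),
with A, B fixed by the endpoint conditions.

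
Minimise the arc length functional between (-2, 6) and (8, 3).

Arc-length functional: J[y] = ∫ sqrt(1 + (y')^2) dx.
Lagrangian L = sqrt(1 + (y')^2) has no explicit y dependence, so ∂L/∂y = 0 and the Euler-Lagrange equation gives
    d/dx( y' / sqrt(1 + (y')^2) ) = 0  ⇒  y' / sqrt(1 + (y')^2) = const.
Hence y' is constant, so y(x) is affine.
Fitting the endpoints (-2, 6) and (8, 3):
    slope m = (3 − 6) / (8 − (-2)) = -3/10,
    intercept c = 6 − m·(-2) = 27/5.
Extremal: y(x) = (-3/10) x + 27/5.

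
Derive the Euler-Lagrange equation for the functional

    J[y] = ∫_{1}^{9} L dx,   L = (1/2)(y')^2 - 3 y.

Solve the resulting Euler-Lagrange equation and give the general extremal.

The Lagrangian is L = (1/2)(y')^2 - 3 y.
∂L/∂y = -3.
∂L/∂y' = y'.
The Euler-Lagrange equation d/dx(∂L/∂y') − ∂L/∂y = 0 becomes:
    y'' + 3 = 0
General solution: y(x) = -(3/2) x^2 + A x + B, where A and B are arbitrary constants fixed by the endpoint conditions.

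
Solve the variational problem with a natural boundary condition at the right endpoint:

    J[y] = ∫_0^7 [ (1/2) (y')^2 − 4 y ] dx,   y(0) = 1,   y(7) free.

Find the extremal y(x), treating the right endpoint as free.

The Lagrangian L = (1/2) (y')^2 − 4 y gives
    ∂L/∂y = −4,   ∂L/∂y' = y'.
Euler-Lagrange: d/dx(y') − (−4) = 0, i.e. y'' + 4 = 0, so
    y(x) = −(4/2) x^2 + C1 x + C2.
Fixed left endpoint y(0) = 1 ⇒ C2 = 1.
The right endpoint x = 7 is free, so the natural (transversality) condition is ∂L/∂y' |_{x=7} = 0, i.e. y'(7) = 0.
Compute y'(x) = −4 x + C1, so y'(7) = −28 + C1 = 0 ⇒ C1 = 28.
Therefore the extremal is
    y(x) = −2 x^2 + 28 x + 1.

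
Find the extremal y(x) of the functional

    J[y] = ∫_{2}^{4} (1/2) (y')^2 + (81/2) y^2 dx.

The Lagrangian is L = (1/2) (y')^2 + (81/2) y^2.
Compute ∂L/∂y = 81y, ∂L/∂y' = y'.
The Euler-Lagrange equation d/dx(∂L/∂y') − ∂L/∂y = 0 reduces to
    y'' − 81 y = 0.
Its general solution is
    y(x) = A e^(9x) + B e^(−9x),
with A, B fixed by the endpoint conditions.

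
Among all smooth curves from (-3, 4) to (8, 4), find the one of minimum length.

Arc-length functional: J[y] = ∫ sqrt(1 + (y')^2) dx.
Lagrangian L = sqrt(1 + (y')^2) has no explicit y dependence, so ∂L/∂y = 0 and the Euler-Lagrange equation gives
    d/dx( y' / sqrt(1 + (y')^2) ) = 0  ⇒  y' / sqrt(1 + (y')^2) = const.
Hence y' is constant, so y(x) is affine.
Fitting the endpoints (-3, 4) and (8, 4):
    slope m = (4 − 4) / (8 − (-3)) = 0,
    intercept c = 4 − m·(-3) = 4.
Extremal: y(x) = 4.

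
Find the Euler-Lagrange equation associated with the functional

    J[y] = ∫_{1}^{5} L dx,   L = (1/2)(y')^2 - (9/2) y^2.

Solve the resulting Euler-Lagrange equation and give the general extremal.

The Lagrangian is L = (1/2)(y')^2 - (9/2) y^2.
∂L/∂y = -9y.
∂L/∂y' = y'.
The Euler-Lagrange equation d/dx(∂L/∂y') − ∂L/∂y = 0 becomes:
    y'' + 9 y = 0
General solution: y(x) = A sin(3x) + B cos(3x), where A and B are arbitrary constants fixed by the endpoint conditions.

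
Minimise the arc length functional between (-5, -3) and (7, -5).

Arc-length functional: J[y] = ∫ sqrt(1 + (y')^2) dx.
Lagrangian L = sqrt(1 + (y')^2) has no explicit y dependence, so ∂L/∂y = 0 and the Euler-Lagrange equation gives
    d/dx( y' / sqrt(1 + (y')^2) ) = 0  ⇒  y' / sqrt(1 + (y')^2) = const.
Hence y' is constant, so y(x) is affine.
Fitting the endpoints (-5, -3) and (7, -5):
    slope m = ((-5) − (-3)) / (7 − (-5)) = -1/6,
    intercept c = (-3) − m·(-5) = -23/6.
Extremal: y(x) = (-1/6) x - 23/6.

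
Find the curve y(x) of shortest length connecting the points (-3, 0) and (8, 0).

Arc-length functional: J[y] = ∫ sqrt(1 + (y')^2) dx.
Lagrangian L = sqrt(1 + (y')^2) has no explicit y dependence, so ∂L/∂y = 0 and the Euler-Lagrange equation gives
    d/dx( y' / sqrt(1 + (y')^2) ) = 0  ⇒  y' / sqrt(1 + (y')^2) = const.
Hence y' is constant, so y(x) is affine.
Fitting the endpoints (-3, 0) and (8, 0):
    slope m = (0 − 0) / (8 − (-3)) = 0,
    intercept c = 0 − m·(-3) = 0.
Extremal: y(x) = 0.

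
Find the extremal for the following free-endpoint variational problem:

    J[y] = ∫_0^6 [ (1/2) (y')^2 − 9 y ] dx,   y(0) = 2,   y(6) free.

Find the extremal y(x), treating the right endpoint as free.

The Lagrangian L = (1/2) (y')^2 − 9 y gives
    ∂L/∂y = −9,   ∂L/∂y' = y'.
Euler-Lagrange: d/dx(y') − (−9) = 0, i.e. y'' + 9 = 0, so
    y(x) = −(9/2) x^2 + C1 x + C2.
Fixed left endpoint y(0) = 2 ⇒ C2 = 2.
The right endpoint x = 6 is free, so the natural (transversality) condition is ∂L/∂y' |_{x=6} = 0, i.e. y'(6) = 0.
Compute y'(x) = −9 x + C1, so y'(6) = −54 + C1 = 0 ⇒ C1 = 54.
Therefore the extremal is
    y(x) = −(9/2) x^2 + 54 x + 2.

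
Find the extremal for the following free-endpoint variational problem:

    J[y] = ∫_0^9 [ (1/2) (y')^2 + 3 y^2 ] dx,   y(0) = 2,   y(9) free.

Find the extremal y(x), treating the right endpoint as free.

The Lagrangian L = (1/2) (y')^2 + 3 y^2 gives
    ∂L/∂y = 6 y,   ∂L/∂y' = y'.
Euler-Lagrange: y'' − 6 y = 0.
With k = sqrt(6), the general solution is
    y(x) = A cosh(sqrt(6) x) + B sinh(sqrt(6) x).
Fixed left endpoint y(0) = 2 ⇒ A = 2.
The right endpoint x = 9 is free, so the natural (transversality) condition is ∂L/∂y' |_{x=9} = 0, i.e. y'(9) = 0.
Compute y'(x) = A k sinh(k x) + B k cosh(k x), so
    y'(9) = A k sinh(k·9) + B k cosh(k·9) = 0
    ⇒ B = −A tanh(k·9) = − 2 tanh(sqrt(6)·9).
Therefore the extremal is
    y(x) = 2 cosh(sqrt(6) x) − 2 tanh(sqrt(6)·9) sinh(sqrt(6) x).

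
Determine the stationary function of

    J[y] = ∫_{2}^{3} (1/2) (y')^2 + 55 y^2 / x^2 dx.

The Lagrangian is L = (1/2) (y')^2 + 55 y^2 / x^2.
Compute ∂L/∂y = 110y/x^2, ∂L/∂y' = y'.
The Euler-Lagrange equation d/dx(∂L/∂y') − ∂L/∂y = 0 reduces to
    y'' − 110/x^2 · y = 0  (x > 0).
Its general solution is
    y(x) = A x^11 + B x^(-10),
with A, B fixed by the endpoint conditions.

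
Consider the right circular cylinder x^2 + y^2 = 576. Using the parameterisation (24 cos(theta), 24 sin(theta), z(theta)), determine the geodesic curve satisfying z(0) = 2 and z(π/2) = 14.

Parameterise the cylinder of radius R = 24 as
    r(θ) = (24 cos θ, 24 sin θ, z(θ)).
The arc-length element is
    ds = sqrt(576 + (dz/dθ)^2) dθ,
so the Lagrangian is L = sqrt(576 + z'^2).
L depends on z' only, not on z or θ, so ∂L/∂z = 0 and
    ∂L/∂z' = z' / sqrt(576 + z'^2).
The Euler-Lagrange equation gives
    d/dθ( z' / sqrt(576 + z'^2) ) = 0,
so z' is constant. Integrating once:
    z(θ) = a θ + b,
a helix on the cylinder (a straight line when the cylinder is unrolled). The constants a, b are determined by the endpoint conditions.
With endpoint conditions z(0) = 2 and z(π/2) = 14: from z(0) = b we get b = 2, and a·π/2 + 2 = 14 gives a = 24/π, so
    z(θ) = (24/π) θ + 2.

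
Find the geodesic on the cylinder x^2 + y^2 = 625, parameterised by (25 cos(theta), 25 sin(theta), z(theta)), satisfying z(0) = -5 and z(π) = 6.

Parameterise the cylinder of radius R = 25 as
    r(θ) = (25 cos θ, 25 sin θ, z(θ)).
The arc-length element is
    ds = sqrt(625 + (dz/dθ)^2) dθ,
so the Lagrangian is L = sqrt(625 + z'^2).
L depends on z' only, not on z or θ, so ∂L/∂z = 0 and
    ∂L/∂z' = z' / sqrt(625 + z'^2).
The Euler-Lagrange equation gives
    d/dθ( z' / sqrt(625 + z'^2) ) = 0,
so z' is constant. Integrating once:
    z(θ) = a θ + b,
a helix on the cylinder (a straight line when the cylinder is unrolled). The constants a, b are determined by the endpoint conditions.
With endpoint conditions z(0) = -5 and z(π) = 6: from z(0) = b we get b = -5, and a·π + -5 = 6 gives a = 11/π, so
    z(θ) = (11/π) θ − 5.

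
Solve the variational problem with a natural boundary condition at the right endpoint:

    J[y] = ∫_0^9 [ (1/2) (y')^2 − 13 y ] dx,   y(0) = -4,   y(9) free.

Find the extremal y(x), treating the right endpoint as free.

The Lagrangian L = (1/2) (y')^2 − 13 y gives
    ∂L/∂y = −13,   ∂L/∂y' = y'.
Euler-Lagrange: d/dx(y') − (−13) = 0, i.e. y'' + 13 = 0, so
    y(x) = −(13/2) x^2 + C1 x + C2.
Fixed left endpoint y(0) = -4 ⇒ C2 = -4.
The right endpoint x = 9 is free, so the natural (transversality) condition is ∂L/∂y' |_{x=9} = 0, i.e. y'(9) = 0.
Compute y'(x) = −13 x + C1, so y'(9) = −117 + C1 = 0 ⇒ C1 = 117.
Therefore the extremal is
    y(x) = −(13/2) x^2 + 117 x − 4.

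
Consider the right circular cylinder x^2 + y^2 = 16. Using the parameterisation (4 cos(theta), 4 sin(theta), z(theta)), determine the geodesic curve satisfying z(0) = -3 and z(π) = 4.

Parameterise the cylinder of radius R = 4 as
    r(θ) = (4 cos θ, 4 sin θ, z(θ)).
The arc-length element is
    ds = sqrt(16 + (dz/dθ)^2) dθ,
so the Lagrangian is L = sqrt(16 + z'^2).
L depends on z' only, not on z or θ, so ∂L/∂z = 0 and
    ∂L/∂z' = z' / sqrt(16 + z'^2).
The Euler-Lagrange equation gives
    d/dθ( z' / sqrt(16 + z'^2) ) = 0,
so z' is constant. Integrating once:
    z(θ) = a θ + b,
a helix on the cylinder (a straight line when the cylinder is unrolled). The constants a, b are determined by the endpoint conditions.
With endpoint conditions z(0) = -3 and z(π) = 4: from z(0) = b we get b = -3, and a·π + -3 = 4 gives a = 7/π, so
    z(θ) = (7/π) θ − 3.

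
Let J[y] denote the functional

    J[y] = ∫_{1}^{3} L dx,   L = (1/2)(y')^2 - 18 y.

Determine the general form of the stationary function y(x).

The Lagrangian is L = (1/2)(y')^2 - 18 y.
∂L/∂y = -18.
∂L/∂y' = y'.
The Euler-Lagrange equation d/dx(∂L/∂y') − ∂L/∂y = 0 becomes:
    y'' + 18 = 0
General solution: y(x) = -9 x^2 + A x + B, where A and B are arbitrary constants fixed by the endpoint conditions.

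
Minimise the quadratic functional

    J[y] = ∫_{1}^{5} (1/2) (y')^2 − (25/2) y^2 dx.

The Lagrangian is L = (1/2) (y')^2 − (25/2) y^2.
Compute ∂L/∂y = -25y, ∂L/∂y' = y'.
The Euler-Lagrange equation d/dx(∂L/∂y') − ∂L/∂y = 0 reduces to
    y'' + 25 y = 0.
Its general solution is
    y(x) = A sin(5x) + B cos(5x),
with A, B fixed by the endpoint conditions.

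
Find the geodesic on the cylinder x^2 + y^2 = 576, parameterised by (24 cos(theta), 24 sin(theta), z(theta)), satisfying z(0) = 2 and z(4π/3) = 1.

Parameterise the cylinder of radius R = 24 as
    r(θ) = (24 cos θ, 24 sin θ, z(θ)).
The arc-length element is
    ds = sqrt(576 + (dz/dθ)^2) dθ,
so the Lagrangian is L = sqrt(576 + z'^2).
L depends on z' only, not on z or θ, so ∂L/∂z = 0 and
    ∂L/∂z' = z' / sqrt(576 + z'^2).
The Euler-Lagrange equation gives
    d/dθ( z' / sqrt(576 + z'^2) ) = 0,
so z' is constant. Integrating once:
    z(θ) = a θ + b,
a helix on the cylinder (a straight line when the cylinder is unrolled). The constants a, b are determined by the endpoint conditions.
With endpoint conditions z(0) = 2 and z(4π/3) = 1: from z(0) = b we get b = 2, and a·4π/3 + 2 = 1 gives a = -3/(4π), so
    z(θ) = (-3/(4π)) θ + 2.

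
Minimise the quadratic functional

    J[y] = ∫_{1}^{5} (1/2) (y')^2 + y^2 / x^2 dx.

The Lagrangian is L = (1/2) (y')^2 + y^2 / x^2.
Compute ∂L/∂y = 2y/x^2, ∂L/∂y' = y'.
The Euler-Lagrange equation d/dx(∂L/∂y') − ∂L/∂y = 0 reduces to
    y'' − 2/x^2 · y = 0  (x > 0).
Its general solution is
    y(x) = A x^2 + B / x,
with A, B fixed by the endpoint conditions.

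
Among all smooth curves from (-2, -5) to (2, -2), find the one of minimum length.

Arc-length functional: J[y] = ∫ sqrt(1 + (y')^2) dx.
Lagrangian L = sqrt(1 + (y')^2) has no explicit y dependence, so ∂L/∂y = 0 and the Euler-Lagrange equation gives
    d/dx( y' / sqrt(1 + (y')^2) ) = 0  ⇒  y' / sqrt(1 + (y')^2) = const.
Hence y' is constant, so y(x) is affine.
Fitting the endpoints (-2, -5) and (2, -2):
    slope m = ((-2) − (-5)) / (2 − (-2)) = 3/4,
    intercept c = (-5) − m·(-2) = -7/2.
Extremal: y(x) = (3/4) x - 7/2.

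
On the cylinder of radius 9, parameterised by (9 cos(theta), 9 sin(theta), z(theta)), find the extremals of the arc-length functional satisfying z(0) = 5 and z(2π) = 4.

Parameterise the cylinder of radius R = 9 as
    r(θ) = (9 cos θ, 9 sin θ, z(θ)).
The arc-length element is
    ds = sqrt(81 + (dz/dθ)^2) dθ,
so the Lagrangian is L = sqrt(81 + z'^2).
L depends on z' only, not on z or θ, so ∂L/∂z = 0 and
    ∂L/∂z' = z' / sqrt(81 + z'^2).
The Euler-Lagrange equation gives
    d/dθ( z' / sqrt(81 + z'^2) ) = 0,
so z' is constant. Integrating once:
    z(θ) = a θ + b,
a helix on the cylinder (a straight line when the cylinder is unrolled). The constants a, b are determined by the endpoint conditions.
With endpoint conditions z(0) = 5 and z(2π) = 4: from z(0) = b we get b = 5, and a·2π + 5 = 4 gives a = -1/(2π), so
    z(θ) = (-1/(2π)) θ + 5.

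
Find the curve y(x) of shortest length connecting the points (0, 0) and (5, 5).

Arc-length functional: J[y] = ∫ sqrt(1 + (y')^2) dx.
Lagrangian L = sqrt(1 + (y')^2) has no explicit y dependence, so ∂L/∂y = 0 and the Euler-Lagrange equation gives
    d/dx( y' / sqrt(1 + (y')^2) ) = 0  ⇒  y' / sqrt(1 + (y')^2) = const.
Hence y' is constant, so y(x) is affine.
Fitting the endpoints (0, 0) and (5, 5):
    slope m = (5 − 0) / (5 − 0) = 1,
    intercept c = 0 − m·0 = 0.
Extremal: y(x) = x.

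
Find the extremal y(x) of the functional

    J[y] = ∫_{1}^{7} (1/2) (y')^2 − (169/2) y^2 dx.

The Lagrangian is L = (1/2) (y')^2 − (169/2) y^2.
Compute ∂L/∂y = -169y, ∂L/∂y' = y'.
The Euler-Lagrange equation d/dx(∂L/∂y') − ∂L/∂y = 0 reduces to
    y'' + 169 y = 0.
Its general solution is
    y(x) = A sin(13x) + B cos(13x),
with A, B fixed by the endpoint conditions.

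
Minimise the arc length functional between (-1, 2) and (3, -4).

Arc-length functional: J[y] = ∫ sqrt(1 + (y')^2) dx.
Lagrangian L = sqrt(1 + (y')^2) has no explicit y dependence, so ∂L/∂y = 0 and the Euler-Lagrange equation gives
    d/dx( y' / sqrt(1 + (y')^2) ) = 0  ⇒  y' / sqrt(1 + (y')^2) = const.
Hence y' is constant, so y(x) is affine.
Fitting the endpoints (-1, 2) and (3, -4):
    slope m = ((-4) − 2) / (3 − (-1)) = -3/2,
    intercept c = 2 − m·(-1) = 1/2.
Extremal: y(x) = (-3/2) x + 1/2.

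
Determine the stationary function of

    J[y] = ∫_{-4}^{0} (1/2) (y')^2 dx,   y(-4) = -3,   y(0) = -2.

The Lagrangian is L = (1/2) (y')^2.
Compute ∂L/∂y = 0, ∂L/∂y' = y'.
The Euler-Lagrange equation d/dx(∂L/∂y') − ∂L/∂y = 0 reduces to
    y'' = 0.
Its general solution is
    y(x) = A x + B,
with A, B fixed by the endpoint conditions.
Applying the endpoint conditions y(-4) = -3 and y(0) = -2: solve A·-4 + B = -3 and A·0 + B = -2. Subtracting gives A(0 − -4) = -2 − -3, so A = 1/4, and B = -3 − A·-4 = -2. Therefore
    y(x) = (1/4) x - 2.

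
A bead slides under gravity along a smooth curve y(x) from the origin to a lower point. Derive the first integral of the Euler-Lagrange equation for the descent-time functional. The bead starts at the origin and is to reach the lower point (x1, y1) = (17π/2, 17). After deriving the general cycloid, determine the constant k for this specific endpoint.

The Lagrangian L = sqrt((1 + y'^2) / y) has no explicit x dependence, so the Beltrami identity applies:
    L − y' ∂L/∂y' = C.
Compute ∂L/∂y' = y' / sqrt(y (1 + y'^2)).
Substitute:
    sqrt((1 + y'^2)/y) − y'·y' / sqrt(y (1 + y'^2))
    = (1 + y'^2) / sqrt(y (1 + y'^2)) − y'^2 / sqrt(y (1 + y'^2))
    = 1 / sqrt(y (1 + y'^2)) = C.
Squaring and rearranging gives the first integral
    y (1 + y'^2) = 1/C^2 =: k   (constant).
Solving this first-order ODE by the substitution
    y = (k/2)(1 − cos θ)
yields the cycloid parameterisation
    x(θ) = (k/2)(θ − sin θ),   y(θ) = (k/2)(1 − cos θ).
The constant k is fixed by the endpoint condition.
Now fit the given lower endpoint (x1, y1) = (17π/2, 17). At the bottom of the first arch (θ = π), the parametric equations give
    y(π) = (k/2)(1 − cos π) = k,
    x(π) = (k/2)(π − sin π) = kπ/2.
Matching y(π) = 17 gives k = 17, consistent with x(π) = 17π/2. Therefore the specific cycloid is
    x(θ) = (17/2)(θ − sin θ),   y(θ) = (17/2)(1 − cos θ).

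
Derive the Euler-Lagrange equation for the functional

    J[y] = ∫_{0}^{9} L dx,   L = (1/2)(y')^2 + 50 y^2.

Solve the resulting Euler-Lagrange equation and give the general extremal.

The Lagrangian is L = (1/2)(y')^2 + 50 y^2.
∂L/∂y = 100y.
∂L/∂y' = y'.
The Euler-Lagrange equation d/dx(∂L/∂y') − ∂L/∂y = 0 becomes:
    y'' - 100 y = 0
General solution: y(x) = A e^(10x) + B e^(-10x), where A and B are arbitrary constants fixed by the endpoint conditions.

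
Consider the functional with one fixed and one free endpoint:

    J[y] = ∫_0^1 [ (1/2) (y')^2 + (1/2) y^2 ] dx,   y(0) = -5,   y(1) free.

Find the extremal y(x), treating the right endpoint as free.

The Lagrangian L = (1/2) (y')^2 + (1/2) y^2 gives
    ∂L/∂y = 1 y,   ∂L/∂y' = y'.
Euler-Lagrange: y'' − y = 0.
With k = 1, the general solution is
    y(x) = A cosh(x) + B sinh(x).
Fixed left endpoint y(0) = -5 ⇒ A = -5.
The right endpoint x = 1 is free, so the natural (transversality) condition is ∂L/∂y' |_{x=1} = 0, i.e. y'(1) = 0.
Compute y'(x) = A k sinh(k x) + B k cosh(k x), so
    y'(1) = A k sinh(k·1) + B k cosh(k·1) = 0
    ⇒ B = −A tanh(k·1) = 5 tanh(1·1).
Therefore the extremal is
    y(x) = −5 cosh(1 x) + 5 tanh(1·1) sinh(1 x).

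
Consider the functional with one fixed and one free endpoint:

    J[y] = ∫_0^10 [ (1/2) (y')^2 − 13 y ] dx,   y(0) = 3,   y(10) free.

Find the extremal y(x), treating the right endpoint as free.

The Lagrangian L = (1/2) (y')^2 − 13 y gives
    ∂L/∂y = −13,   ∂L/∂y' = y'.
Euler-Lagrange: d/dx(y') − (−13) = 0, i.e. y'' + 13 = 0, so
    y(x) = −(13/2) x^2 + C1 x + C2.
Fixed left endpoint y(0) = 3 ⇒ C2 = 3.
The right endpoint x = 10 is free, so the natural (transversality) condition is ∂L/∂y' |_{x=10} = 0, i.e. y'(10) = 0.
Compute y'(x) = −13 x + C1, so y'(10) = −130 + C1 = 0 ⇒ C1 = 130.
Therefore the extremal is
    y(x) = −(13/2) x^2 + 130 x + 3.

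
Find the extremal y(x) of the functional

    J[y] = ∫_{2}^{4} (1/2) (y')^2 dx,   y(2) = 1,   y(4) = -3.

The Lagrangian is L = (1/2) (y')^2.
Compute ∂L/∂y = 0, ∂L/∂y' = y'.
The Euler-Lagrange equation d/dx(∂L/∂y') − ∂L/∂y = 0 reduces to
    y'' = 0.
Its general solution is
    y(x) = A x + B,
with A, B fixed by the endpoint conditions.
Applying the endpoint conditions y(2) = 1 and y(4) = -3: solve A·2 + B = 1 and A·4 + B = -3. Subtracting gives A(4 − 2) = -3 − 1, so A = -2, and B = 1 − A·2 = 5. Therefore
    y(x) = -2 x + 5.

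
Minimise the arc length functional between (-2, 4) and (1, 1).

Arc-length functional: J[y] = ∫ sqrt(1 + (y')^2) dx.
Lagrangian L = sqrt(1 + (y')^2) has no explicit y dependence, so ∂L/∂y = 0 and the Euler-Lagrange equation gives
    d/dx( y' / sqrt(1 + (y')^2) ) = 0  ⇒  y' / sqrt(1 + (y')^2) = const.
Hence y' is constant, so y(x) is affine.
Fitting the endpoints (-2, 4) and (1, 1):
    slope m = (1 − 4) / (1 − (-2)) = -1,
    intercept c = 4 − m·(-2) = 2.
Extremal: y(x) = -x + 2.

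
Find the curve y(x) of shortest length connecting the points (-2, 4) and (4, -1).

Arc-length functional: J[y] = ∫ sqrt(1 + (y')^2) dx.
Lagrangian L = sqrt(1 + (y')^2) has no explicit y dependence, so ∂L/∂y = 0 and the Euler-Lagrange equation gives
    d/dx( y' / sqrt(1 + (y')^2) ) = 0  ⇒  y' / sqrt(1 + (y')^2) = const.
Hence y' is constant, so y(x) is affine.
Fitting the endpoints (-2, 4) and (4, -1):
    slope m = ((-1) − 4) / (4 − (-2)) = -5/6,
    intercept c = 4 − m·(-2) = 7/3.
Extremal: y(x) = (-5/6) x + 7/3.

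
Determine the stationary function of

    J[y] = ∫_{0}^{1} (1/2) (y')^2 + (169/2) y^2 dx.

The Lagrangian is L = (1/2) (y')^2 + (169/2) y^2.
Compute ∂L/∂y = 169y, ∂L/∂y' = y'.
The Euler-Lagrange equation d/dx(∂L/∂y') − ∂L/∂y = 0 reduces to
    y'' − 169 y = 0.
Its general solution is
    y(x) = A e^(13x) + B e^(−13x),
with A, B fixed by the endpoint conditions.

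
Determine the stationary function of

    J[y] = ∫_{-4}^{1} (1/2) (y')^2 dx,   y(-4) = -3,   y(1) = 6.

The Lagrangian is L = (1/2) (y')^2.
Compute ∂L/∂y = 0, ∂L/∂y' = y'.
The Euler-Lagrange equation d/dx(∂L/∂y') − ∂L/∂y = 0 reduces to
    y'' = 0.
Its general solution is
    y(x) = A x + B,
with A, B fixed by the endpoint conditions.
Applying the endpoint conditions y(-4) = -3 and y(1) = 6: solve A·-4 + B = -3 and A·1 + B = 6. Subtracting gives A(1 − -4) = 6 − -3, so A = 9/5, and B = -3 − A·-4 = 21/5. Therefore
    y(x) = (9/5) x + 21/5.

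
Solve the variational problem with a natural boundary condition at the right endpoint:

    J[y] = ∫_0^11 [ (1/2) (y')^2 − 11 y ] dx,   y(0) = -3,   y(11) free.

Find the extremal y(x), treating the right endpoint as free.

The Lagrangian L = (1/2) (y')^2 − 11 y gives
    ∂L/∂y = −11,   ∂L/∂y' = y'.
Euler-Lagrange: d/dx(y') − (−11) = 0, i.e. y'' + 11 = 0, so
    y(x) = −(11/2) x^2 + C1 x + C2.
Fixed left endpoint y(0) = -3 ⇒ C2 = -3.
The right endpoint x = 11 is free, so the natural (transversality) condition is ∂L/∂y' |_{x=11} = 0, i.e. y'(11) = 0.
Compute y'(x) = −11 x + C1, so y'(11) = −121 + C1 = 0 ⇒ C1 = 121.
Therefore the extremal is
    y(x) = −(11/2) x^2 + 121 x − 3.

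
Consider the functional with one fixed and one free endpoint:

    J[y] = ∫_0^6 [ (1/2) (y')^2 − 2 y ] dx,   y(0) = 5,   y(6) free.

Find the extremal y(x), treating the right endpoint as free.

The Lagrangian L = (1/2) (y')^2 − 2 y gives
    ∂L/∂y = −2,   ∂L/∂y' = y'.
Euler-Lagrange: d/dx(y') − (−2) = 0, i.e. y'' + 2 = 0, so
    y(x) = −(2/2) x^2 + C1 x + C2.
Fixed left endpoint y(0) = 5 ⇒ C2 = 5.
The right endpoint x = 6 is free, so the natural (transversality) condition is ∂L/∂y' |_{x=6} = 0, i.e. y'(6) = 0.
Compute y'(x) = −2 x + C1, so y'(6) = −12 + C1 = 0 ⇒ C1 = 12.
Therefore the extremal is
    y(x) = −x^2 + 12 x + 5.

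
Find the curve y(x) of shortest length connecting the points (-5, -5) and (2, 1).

Arc-length functional: J[y] = ∫ sqrt(1 + (y')^2) dx.
Lagrangian L = sqrt(1 + (y')^2) has no explicit y dependence, so ∂L/∂y = 0 and the Euler-Lagrange equation gives
    d/dx( y' / sqrt(1 + (y')^2) ) = 0  ⇒  y' / sqrt(1 + (y')^2) = const.
Hence y' is constant, so y(x) is affine.
Fitting the endpoints (-5, -5) and (2, 1):
    slope m = (1 − (-5)) / (2 − (-5)) = 6/7,
    intercept c = (-5) − m·(-5) = -5/7.
Extremal: y(x) = (6/7) x - 5/7.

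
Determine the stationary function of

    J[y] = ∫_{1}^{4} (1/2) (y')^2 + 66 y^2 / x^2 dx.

The Lagrangian is L = (1/2) (y')^2 + 66 y^2 / x^2.
Compute ∂L/∂y = 132y/x^2, ∂L/∂y' = y'.
The Euler-Lagrange equation d/dx(∂L/∂y') − ∂L/∂y = 0 reduces to
    y'' − 132/x^2 · y = 0  (x > 0).
Its general solution is
    y(x) = A x^12 + B x^(-11),
with A, B fixed by the endpoint conditions.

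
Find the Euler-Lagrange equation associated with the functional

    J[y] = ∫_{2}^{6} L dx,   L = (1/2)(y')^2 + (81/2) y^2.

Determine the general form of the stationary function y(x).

The Lagrangian is L = (1/2)(y')^2 + (81/2) y^2.
∂L/∂y = 81y.
∂L/∂y' = y'.
The Euler-Lagrange equation d/dx(∂L/∂y') − ∂L/∂y = 0 becomes:
    y'' - 81 y = 0
General solution: y(x) = A e^(9x) + B e^(-9x), where A and B are arbitrary constants fixed by the endpoint conditions.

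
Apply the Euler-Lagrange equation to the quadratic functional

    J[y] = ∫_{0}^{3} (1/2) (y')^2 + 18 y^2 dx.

The Lagrangian is L = (1/2) (y')^2 + 18 y^2.
Compute ∂L/∂y = 36y, ∂L/∂y' = y'.
The Euler-Lagrange equation d/dx(∂L/∂y') − ∂L/∂y = 0 reduces to
    y'' − 36 y = 0.
Its general solution is
    y(x) = A e^(6x) + B e^(−6x),
with A, B fixed by the endpoint conditions.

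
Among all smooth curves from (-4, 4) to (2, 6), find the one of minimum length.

Arc-length functional: J[y] = ∫ sqrt(1 + (y')^2) dx.
Lagrangian L = sqrt(1 + (y')^2) has no explicit y dependence, so ∂L/∂y = 0 and the Euler-Lagrange equation gives
    d/dx( y' / sqrt(1 + (y')^2) ) = 0  ⇒  y' / sqrt(1 + (y')^2) = const.
Hence y' is constant, so y(x) is affine.
Fitting the endpoints (-4, 4) and (2, 6):
    slope m = (6 − 4) / (2 − (-4)) = 1/3,
    intercept c = 4 − m·(-4) = 16/3.
Extremal: y(x) = (1/3) x + 16/3.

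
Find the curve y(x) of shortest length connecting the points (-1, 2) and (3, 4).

Arc-length functional: J[y] = ∫ sqrt(1 + (y')^2) dx.
Lagrangian L = sqrt(1 + (y')^2) has no explicit y dependence, so ∂L/∂y = 0 and the Euler-Lagrange equation gives
    d/dx( y' / sqrt(1 + (y')^2) ) = 0  ⇒  y' / sqrt(1 + (y')^2) = const.
Hence y' is constant, so y(x) is affine.
Fitting the endpoints (-1, 2) and (3, 4):
    slope m = (4 − 2) / (3 − (-1)) = 1/2,
    intercept c = 2 − m·(-1) = 5/2.
Extremal: y(x) = (1/2) x + 5/2.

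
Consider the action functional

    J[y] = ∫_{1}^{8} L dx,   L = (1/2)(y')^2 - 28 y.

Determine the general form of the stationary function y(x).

The Lagrangian is L = (1/2)(y')^2 - 28 y.
∂L/∂y = -28.
∂L/∂y' = y'.
The Euler-Lagrange equation d/dx(∂L/∂y') − ∂L/∂y = 0 becomes:
    y'' + 28 = 0
General solution: y(x) = -14 x^2 + A x + B, where A and B are arbitrary constants fixed by the endpoint conditions.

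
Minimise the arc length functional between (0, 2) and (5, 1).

Arc-length functional: J[y] = ∫ sqrt(1 + (y')^2) dx.
Lagrangian L = sqrt(1 + (y')^2) has no explicit y dependence, so ∂L/∂y = 0 and the Euler-Lagrange equation gives
    d/dx( y' / sqrt(1 + (y')^2) ) = 0  ⇒  y' / sqrt(1 + (y')^2) = const.
Hence y' is constant, so y(x) is affine.
Fitting the endpoints (0, 2) and (5, 1):
    slope m = (1 − 2) / (5 − 0) = -1/5,
    intercept c = 2 − m·0 = 2.
Extremal: y(x) = (-1/5) x + 2.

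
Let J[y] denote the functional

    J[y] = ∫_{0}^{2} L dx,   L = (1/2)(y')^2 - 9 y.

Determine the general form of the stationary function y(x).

The Lagrangian is L = (1/2)(y')^2 - 9 y.
∂L/∂y = -9.
∂L/∂y' = y'.
The Euler-Lagrange equation d/dx(∂L/∂y') − ∂L/∂y = 0 becomes:
    y'' + 9 = 0
General solution: y(x) = -(9/2) x^2 + A x + B, where A and B are arbitrary constants fixed by the endpoint conditions.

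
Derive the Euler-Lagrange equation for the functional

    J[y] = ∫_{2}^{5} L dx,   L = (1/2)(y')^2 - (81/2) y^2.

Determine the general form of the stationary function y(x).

The Lagrangian is L = (1/2)(y')^2 - (81/2) y^2.
∂L/∂y = -81y.
∂L/∂y' = y'.
The Euler-Lagrange equation d/dx(∂L/∂y') − ∂L/∂y = 0 becomes:
    y'' + 81 y = 0
General solution: y(x) = A sin(9x) + B cos(9x), where A and B are arbitrary constants fixed by the endpoint conditions.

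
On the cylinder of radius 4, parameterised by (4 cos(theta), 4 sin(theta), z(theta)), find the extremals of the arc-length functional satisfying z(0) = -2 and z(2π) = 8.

Parameterise the cylinder of radius R = 4 as
    r(θ) = (4 cos θ, 4 sin θ, z(θ)).
The arc-length element is
    ds = sqrt(16 + (dz/dθ)^2) dθ,
so the Lagrangian is L = sqrt(16 + z'^2).
L depends on z' only, not on z or θ, so ∂L/∂z = 0 and
    ∂L/∂z' = z' / sqrt(16 + z'^2).
The Euler-Lagrange equation gives
    d/dθ( z' / sqrt(16 + z'^2) ) = 0,
so z' is constant. Integrating once:
    z(θ) = a θ + b,
a helix on the cylinder (a straight line when the cylinder is unrolled). The constants a, b are determined by the endpoint conditions.
With endpoint conditions z(0) = -2 and z(2π) = 8: from z(0) = b we get b = -2, and a·2π + -2 = 8 gives a = 5/π, so
    z(θ) = (5/π) θ − 2.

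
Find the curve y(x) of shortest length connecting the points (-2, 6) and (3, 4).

Arc-length functional: J[y] = ∫ sqrt(1 + (y')^2) dx.
Lagrangian L = sqrt(1 + (y')^2) has no explicit y dependence, so ∂L/∂y = 0 and the Euler-Lagrange equation gives
    d/dx( y' / sqrt(1 + (y')^2) ) = 0  ⇒  y' / sqrt(1 + (y')^2) = const.
Hence y' is constant, so y(x) is affine.
Fitting the endpoints (-2, 6) and (3, 4):
    slope m = (4 − 6) / (3 − (-2)) = -2/5,
    intercept c = 6 − m·(-2) = 26/5.
Extremal: y(x) = (-2/5) x + 26/5.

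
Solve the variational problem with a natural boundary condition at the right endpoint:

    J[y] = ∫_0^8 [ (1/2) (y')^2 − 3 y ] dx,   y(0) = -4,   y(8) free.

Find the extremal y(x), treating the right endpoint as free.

The Lagrangian L = (1/2) (y')^2 − 3 y gives
    ∂L/∂y = −3,   ∂L/∂y' = y'.
Euler-Lagrange: d/dx(y') − (−3) = 0, i.e. y'' + 3 = 0, so
    y(x) = −(3/2) x^2 + C1 x + C2.
Fixed left endpoint y(0) = -4 ⇒ C2 = -4.
The right endpoint x = 8 is free, so the natural (transversality) condition is ∂L/∂y' |_{x=8} = 0, i.e. y'(8) = 0.
Compute y'(x) = −3 x + C1, so y'(8) = −24 + C1 = 0 ⇒ C1 = 24.
Therefore the extremal is
    y(x) = −(3/2) x^2 + 24 x − 4.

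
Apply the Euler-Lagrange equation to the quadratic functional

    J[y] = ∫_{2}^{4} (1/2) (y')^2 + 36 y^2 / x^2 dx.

The Lagrangian is L = (1/2) (y')^2 + 36 y^2 / x^2.
Compute ∂L/∂y = 72y/x^2, ∂L/∂y' = y'.
The Euler-Lagrange equation d/dx(∂L/∂y') − ∂L/∂y = 0 reduces to
    y'' − 72/x^2 · y = 0  (x > 0).
Its general solution is
    y(x) = A x^9 + B x^(-8),
with A, B fixed by the endpoint conditions.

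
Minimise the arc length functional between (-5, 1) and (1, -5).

Arc-length functional: J[y] = ∫ sqrt(1 + (y')^2) dx.
Lagrangian L = sqrt(1 + (y')^2) has no explicit y dependence, so ∂L/∂y = 0 and the Euler-Lagrange equation gives
    d/dx( y' / sqrt(1 + (y')^2) ) = 0  ⇒  y' / sqrt(1 + (y')^2) = const.
Hence y' is constant, so y(x) is affine.
Fitting the endpoints (-5, 1) and (1, -5):
    slope m = ((-5) − 1) / (1 − (-5)) = -1,
    intercept c = 1 − m·(-5) = -4.
Extremal: y(x) = -x - 4.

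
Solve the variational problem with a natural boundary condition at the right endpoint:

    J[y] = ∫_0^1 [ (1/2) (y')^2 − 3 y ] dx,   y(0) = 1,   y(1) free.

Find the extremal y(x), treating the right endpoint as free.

The Lagrangian L = (1/2) (y')^2 − 3 y gives
    ∂L/∂y = −3,   ∂L/∂y' = y'.
Euler-Lagrange: d/dx(y') − (−3) = 0, i.e. y'' + 3 = 0, so
    y(x) = −(3/2) x^2 + C1 x + C2.
Fixed left endpoint y(0) = 1 ⇒ C2 = 1.
The right endpoint x = 1 is free, so the natural (transversality) condition is ∂L/∂y' |_{x=1} = 0, i.e. y'(1) = 0.
Compute y'(x) = −3 x + C1, so y'(1) = −3 + C1 = 0 ⇒ C1 = 3.
Therefore the extremal is
    y(x) = −(3/2) x^2 + 3 x + 1.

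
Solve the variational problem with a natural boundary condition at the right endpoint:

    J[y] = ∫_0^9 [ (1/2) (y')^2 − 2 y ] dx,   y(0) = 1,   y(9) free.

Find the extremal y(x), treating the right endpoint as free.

The Lagrangian L = (1/2) (y')^2 − 2 y gives
    ∂L/∂y = −2,   ∂L/∂y' = y'.
Euler-Lagrange: d/dx(y') − (−2) = 0, i.e. y'' + 2 = 0, so
    y(x) = −(2/2) x^2 + C1 x + C2.
Fixed left endpoint y(0) = 1 ⇒ C2 = 1.
The right endpoint x = 9 is free, so the natural (transversality) condition is ∂L/∂y' |_{x=9} = 0, i.e. y'(9) = 0.
Compute y'(x) = −2 x + C1, so y'(9) = −18 + C1 = 0 ⇒ C1 = 18.
Therefore the extremal is
    y(x) = −x^2 + 18 x + 1.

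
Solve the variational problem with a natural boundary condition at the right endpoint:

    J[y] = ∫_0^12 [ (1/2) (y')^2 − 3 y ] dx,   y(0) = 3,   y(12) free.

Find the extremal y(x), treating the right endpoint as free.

The Lagrangian L = (1/2) (y')^2 − 3 y gives
    ∂L/∂y = −3,   ∂L/∂y' = y'.
Euler-Lagrange: d/dx(y') − (−3) = 0, i.e. y'' + 3 = 0, so
    y(x) = −(3/2) x^2 + C1 x + C2.
Fixed left endpoint y(0) = 3 ⇒ C2 = 3.
The right endpoint x = 12 is free, so the natural (transversality) condition is ∂L/∂y' |_{x=12} = 0, i.e. y'(12) = 0.
Compute y'(x) = −3 x + C1, so y'(12) = −36 + C1 = 0 ⇒ C1 = 36.
Therefore the extremal is
    y(x) = −(3/2) x^2 + 36 x + 3.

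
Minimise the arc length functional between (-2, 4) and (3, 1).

Arc-length functional: J[y] = ∫ sqrt(1 + (y')^2) dx.
Lagrangian L = sqrt(1 + (y')^2) has no explicit y dependence, so ∂L/∂y = 0 and the Euler-Lagrange equation gives
    d/dx( y' / sqrt(1 + (y')^2) ) = 0  ⇒  y' / sqrt(1 + (y')^2) = const.
Hence y' is constant, so y(x) is affine.
Fitting the endpoints (-2, 4) and (3, 1):
    slope m = (1 − 4) / (3 − (-2)) = -3/5,
    intercept c = 4 − m·(-2) = 14/5.
Extremal: y(x) = (-3/5) x + 14/5.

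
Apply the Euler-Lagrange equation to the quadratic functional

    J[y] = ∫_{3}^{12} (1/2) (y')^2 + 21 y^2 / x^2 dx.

The Lagrangian is L = (1/2) (y')^2 + 21 y^2 / x^2.
Compute ∂L/∂y = 42y/x^2, ∂L/∂y' = y'.
The Euler-Lagrange equation d/dx(∂L/∂y') − ∂L/∂y = 0 reduces to
    y'' − 42/x^2 · y = 0  (x > 0).
Its general solution is
    y(x) = A x^7 + B x^(-6),
with A, B fixed by the endpoint conditions.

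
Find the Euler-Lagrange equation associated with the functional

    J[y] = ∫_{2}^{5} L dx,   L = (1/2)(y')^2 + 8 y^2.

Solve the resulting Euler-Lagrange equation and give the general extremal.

The Lagrangian is L = (1/2)(y')^2 + 8 y^2.
∂L/∂y = 16y.
∂L/∂y' = y'.
The Euler-Lagrange equation d/dx(∂L/∂y') − ∂L/∂y = 0 becomes:
    y'' - 16 y = 0
General solution: y(x) = A e^(4x) + B e^(-4x), where A and B are arbitrary constants fixed by the endpoint conditions.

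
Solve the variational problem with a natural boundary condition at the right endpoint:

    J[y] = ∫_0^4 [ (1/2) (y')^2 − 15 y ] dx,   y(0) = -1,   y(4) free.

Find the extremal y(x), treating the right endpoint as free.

The Lagrangian L = (1/2) (y')^2 − 15 y gives
    ∂L/∂y = −15,   ∂L/∂y' = y'.
Euler-Lagrange: d/dx(y') − (−15) = 0, i.e. y'' + 15 = 0, so
    y(x) = −(15/2) x^2 + C1 x + C2.
Fixed left endpoint y(0) = -1 ⇒ C2 = -1.
The right endpoint x = 4 is free, so the natural (transversality) condition is ∂L/∂y' |_{x=4} = 0, i.e. y'(4) = 0.
Compute y'(x) = −15 x + C1, so y'(4) = −60 + C1 = 0 ⇒ C1 = 60.
Therefore the extremal is
    y(x) = −(15/2) x^2 + 60 x − 1.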